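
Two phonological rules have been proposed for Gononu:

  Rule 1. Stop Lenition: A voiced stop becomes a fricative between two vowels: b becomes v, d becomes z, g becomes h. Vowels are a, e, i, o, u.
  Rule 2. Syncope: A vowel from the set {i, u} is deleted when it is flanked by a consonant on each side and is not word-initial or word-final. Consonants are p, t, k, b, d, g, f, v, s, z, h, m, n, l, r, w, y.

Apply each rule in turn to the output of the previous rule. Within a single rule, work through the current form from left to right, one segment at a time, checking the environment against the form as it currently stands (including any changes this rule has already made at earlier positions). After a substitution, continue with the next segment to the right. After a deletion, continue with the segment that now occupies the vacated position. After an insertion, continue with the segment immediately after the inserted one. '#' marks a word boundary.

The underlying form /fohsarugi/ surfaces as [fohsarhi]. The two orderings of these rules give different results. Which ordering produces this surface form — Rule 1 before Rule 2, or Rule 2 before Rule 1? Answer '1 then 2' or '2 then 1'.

Order 1 then 2:
  1 Stop Lenition: [fohsarugi] → [fohsaruhi]
  2 Syncope: [fohsaruhi] → [fohsarhi]
  result: [fohsarhi]
Order 2 then 1:
  2 Syncope: [fohsarugi] → [fohsargi]
  1 Stop Lenition: no change — [fohsargi]
  result: [fohsargi]

1 then 2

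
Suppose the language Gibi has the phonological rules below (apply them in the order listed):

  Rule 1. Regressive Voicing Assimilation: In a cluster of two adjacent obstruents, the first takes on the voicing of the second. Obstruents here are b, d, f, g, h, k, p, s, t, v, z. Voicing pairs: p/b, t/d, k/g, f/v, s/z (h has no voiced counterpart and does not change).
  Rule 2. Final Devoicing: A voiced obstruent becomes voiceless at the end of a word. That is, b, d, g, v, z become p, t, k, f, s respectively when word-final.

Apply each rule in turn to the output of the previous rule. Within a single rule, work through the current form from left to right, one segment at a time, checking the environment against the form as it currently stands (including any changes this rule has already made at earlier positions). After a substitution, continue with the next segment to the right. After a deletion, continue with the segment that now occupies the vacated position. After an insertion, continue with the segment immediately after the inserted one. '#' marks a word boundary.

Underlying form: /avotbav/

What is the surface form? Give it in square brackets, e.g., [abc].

[avodbaf]

Rule 1 Regressive Voicing Assimilation: [avotbav] → [avodbav]
Rule 2 Final Devoicing: [avodbav] → [avodbaf]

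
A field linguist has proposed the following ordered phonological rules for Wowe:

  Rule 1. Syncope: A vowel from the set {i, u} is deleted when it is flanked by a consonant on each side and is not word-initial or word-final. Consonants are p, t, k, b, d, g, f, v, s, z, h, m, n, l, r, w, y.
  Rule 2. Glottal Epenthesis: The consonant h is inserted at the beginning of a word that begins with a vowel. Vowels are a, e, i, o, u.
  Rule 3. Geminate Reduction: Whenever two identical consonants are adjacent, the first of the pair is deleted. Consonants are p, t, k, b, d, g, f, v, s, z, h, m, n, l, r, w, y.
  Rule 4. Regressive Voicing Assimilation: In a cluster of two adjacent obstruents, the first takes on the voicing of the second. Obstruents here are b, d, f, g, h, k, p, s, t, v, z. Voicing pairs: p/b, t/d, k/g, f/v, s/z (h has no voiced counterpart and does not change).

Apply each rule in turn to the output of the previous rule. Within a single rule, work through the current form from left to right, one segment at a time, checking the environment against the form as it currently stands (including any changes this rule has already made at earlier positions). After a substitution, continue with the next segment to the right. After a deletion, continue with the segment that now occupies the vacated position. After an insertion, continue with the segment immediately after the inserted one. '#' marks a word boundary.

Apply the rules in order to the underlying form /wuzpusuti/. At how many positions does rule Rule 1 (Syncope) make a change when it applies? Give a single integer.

3

Rule 1 Syncope: [wuzpusuti] → [wzpsti]
Rule 2 Glottal Epenthesis: no change — [wzpsti]
Rule 3 Geminate Reduction: no change — [wzpsti]
Rule 4 Regressive Voicing Assimilation: [wzpsti] → [wspsti]
Rule Rule 1 changed 3 position(s).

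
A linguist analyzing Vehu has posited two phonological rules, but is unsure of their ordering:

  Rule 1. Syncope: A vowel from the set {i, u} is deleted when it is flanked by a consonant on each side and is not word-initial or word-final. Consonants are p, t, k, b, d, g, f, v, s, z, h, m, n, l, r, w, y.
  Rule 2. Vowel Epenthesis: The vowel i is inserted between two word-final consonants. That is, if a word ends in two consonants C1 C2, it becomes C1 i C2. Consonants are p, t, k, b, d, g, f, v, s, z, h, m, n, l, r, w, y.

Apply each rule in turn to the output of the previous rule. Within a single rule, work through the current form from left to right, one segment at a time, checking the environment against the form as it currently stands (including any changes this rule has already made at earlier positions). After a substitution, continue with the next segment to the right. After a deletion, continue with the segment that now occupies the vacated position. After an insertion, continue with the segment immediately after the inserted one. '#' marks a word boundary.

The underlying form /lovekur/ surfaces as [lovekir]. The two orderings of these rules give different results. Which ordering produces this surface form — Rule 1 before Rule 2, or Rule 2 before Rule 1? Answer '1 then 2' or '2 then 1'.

1 then 2

Order 1 then 2:
  1 Syncope: [lovekur] → [lovekr]
  2 Vowel Epenthesis: [lovekr] → [lovekir]
  result: [lovekir]
Order 2 then 1:
  2 Vowel Epenthesis: no change — [lovekur]
  1 Syncope: [lovekur] → [lovekr]
  result: [lovekr]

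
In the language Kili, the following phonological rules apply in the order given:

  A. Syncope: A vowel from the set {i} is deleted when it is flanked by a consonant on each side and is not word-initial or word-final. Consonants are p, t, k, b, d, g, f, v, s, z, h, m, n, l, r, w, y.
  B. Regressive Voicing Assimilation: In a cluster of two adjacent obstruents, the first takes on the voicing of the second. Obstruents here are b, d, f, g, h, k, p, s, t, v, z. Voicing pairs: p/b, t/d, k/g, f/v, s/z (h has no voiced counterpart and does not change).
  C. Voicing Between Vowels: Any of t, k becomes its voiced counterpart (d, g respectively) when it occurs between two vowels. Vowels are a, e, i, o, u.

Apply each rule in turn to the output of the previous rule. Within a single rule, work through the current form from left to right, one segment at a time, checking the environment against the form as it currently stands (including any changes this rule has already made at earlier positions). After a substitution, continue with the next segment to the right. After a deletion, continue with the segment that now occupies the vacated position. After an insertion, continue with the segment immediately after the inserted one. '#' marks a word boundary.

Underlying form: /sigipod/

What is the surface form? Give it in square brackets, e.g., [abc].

[zkpod]

A Syncope: [sigipod] → [sgpod]
B Regressive Voicing Assimilation: [sgpod] → [zkpod]
C Voicing Between Vowels: no change — [zkpod]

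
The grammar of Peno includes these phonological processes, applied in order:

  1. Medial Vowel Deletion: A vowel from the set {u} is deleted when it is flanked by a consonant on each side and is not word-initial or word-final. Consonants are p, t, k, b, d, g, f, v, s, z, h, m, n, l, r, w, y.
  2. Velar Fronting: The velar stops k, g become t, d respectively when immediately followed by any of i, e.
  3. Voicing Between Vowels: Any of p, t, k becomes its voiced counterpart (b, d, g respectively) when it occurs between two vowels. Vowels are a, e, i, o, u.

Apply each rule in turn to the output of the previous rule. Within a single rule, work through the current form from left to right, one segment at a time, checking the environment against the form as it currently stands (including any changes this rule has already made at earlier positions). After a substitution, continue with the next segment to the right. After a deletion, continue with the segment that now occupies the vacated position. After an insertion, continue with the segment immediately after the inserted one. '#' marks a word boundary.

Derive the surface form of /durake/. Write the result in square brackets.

1 Medial Vowel Deletion: [durake] → [drake]
2 Velar Fronting: [drake] → [drate]
3 Voicing Between Vowels: [drate] → [drade]

[drade]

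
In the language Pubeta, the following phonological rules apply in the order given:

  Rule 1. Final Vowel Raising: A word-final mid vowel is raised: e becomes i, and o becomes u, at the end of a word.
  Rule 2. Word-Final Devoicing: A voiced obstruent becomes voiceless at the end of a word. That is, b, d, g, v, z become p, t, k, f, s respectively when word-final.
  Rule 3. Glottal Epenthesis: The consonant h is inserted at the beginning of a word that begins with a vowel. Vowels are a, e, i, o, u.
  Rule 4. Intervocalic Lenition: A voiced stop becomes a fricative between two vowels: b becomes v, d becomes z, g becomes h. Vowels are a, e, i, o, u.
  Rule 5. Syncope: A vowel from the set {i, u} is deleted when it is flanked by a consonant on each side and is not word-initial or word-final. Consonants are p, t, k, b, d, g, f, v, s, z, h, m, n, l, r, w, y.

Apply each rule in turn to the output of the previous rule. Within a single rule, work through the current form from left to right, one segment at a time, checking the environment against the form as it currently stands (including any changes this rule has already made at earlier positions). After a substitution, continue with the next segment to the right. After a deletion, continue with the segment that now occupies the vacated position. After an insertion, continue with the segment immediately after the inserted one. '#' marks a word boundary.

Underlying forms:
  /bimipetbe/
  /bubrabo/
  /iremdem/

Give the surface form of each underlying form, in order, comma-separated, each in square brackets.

[bmpetbi], [bbravu], [hremdem]

/bimipetbe/:
  Rule 1 Final Vowel Raising: [bimipetbe] → [bimipetbi]
  Rule 2 Word-Final Devoicing: no change — [bimipetbi]
  Rule 3 Glottal Epenthesis: no change — [bimipetbi]
  Rule 4 Intervocalic Lenition: no change — [bimipetbi]
  Rule 5 Syncope: [bimipetbi] → [bmpetbi]
/bubrabo/:
  Rule 1 Final Vowel Raising: [bubrabo] → [bubrabu]
  Rule 2 Word-Final Devoicing: no change — [bubrabu]
  Rule 3 Glottal Epenthesis: no change — [bubrabu]
  Rule 4 Intervocalic Lenition: [bubrabu] → [bubravu]
  Rule 5 Syncope: [bubravu] → [bbravu]
/iremdem/:
  Rule 1 Final Vowel Raising: no change — [iremdem]
  Rule 2 Word-Final Devoicing: no change — [iremdem]
  Rule 3 Glottal Epenthesis: [iremdem] → [hiremdem]
  Rule 4 Intervocalic Lenition: no change — [hiremdem]
  Rule 5 Syncope: [hiremdem] → [hremdem]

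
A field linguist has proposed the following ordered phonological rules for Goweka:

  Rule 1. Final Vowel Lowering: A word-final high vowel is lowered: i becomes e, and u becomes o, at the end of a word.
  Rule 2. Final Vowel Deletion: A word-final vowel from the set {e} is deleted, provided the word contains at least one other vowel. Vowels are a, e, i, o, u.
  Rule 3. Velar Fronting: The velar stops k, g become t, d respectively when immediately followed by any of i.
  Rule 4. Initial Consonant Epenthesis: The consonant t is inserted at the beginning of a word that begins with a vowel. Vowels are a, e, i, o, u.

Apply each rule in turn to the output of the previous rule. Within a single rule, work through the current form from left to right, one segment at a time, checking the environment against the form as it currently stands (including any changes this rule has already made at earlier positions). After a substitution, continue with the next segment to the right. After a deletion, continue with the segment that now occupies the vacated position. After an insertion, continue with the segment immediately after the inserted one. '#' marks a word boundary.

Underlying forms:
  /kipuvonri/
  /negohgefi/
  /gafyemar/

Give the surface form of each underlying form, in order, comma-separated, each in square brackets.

/kipuvonri/:
  Rule 1 Final Vowel Lowering: [kipuvonri] → [kipuvonre]
  Rule 2 Final Vowel Deletion: [kipuvonre] → [kipuvonr]
  Rule 3 Velar Fronting: [kipuvonr] → [tipuvonr]
  Rule 4 Initial Consonant Epenthesis: no change — [tipuvonr]
/negohgefi/:
  Rule 1 Final Vowel Lowering: [negohgefi] → [negohgefe]
  Rule 2 Final Vowel Deletion: [negohgefe] → [negohgef]
  Rule 3 Velar Fronting: no change — [negohgef]
  Rule 4 Initial Consonant Epenthesis: no change — [negohgef]
/gafyemar/:
  Rule 1 Final Vowel Lowering: no change — [gafyemar]
  Rule 2 Final Vowel Deletion: no change — [gafyemar]
  Rule 3 Velar Fronting: no change — [gafyemar]
  Rule 4 Initial Consonant Epenthesis: no change — [gafyemar]

[tipuvonr], [negohgef], [gafyemar]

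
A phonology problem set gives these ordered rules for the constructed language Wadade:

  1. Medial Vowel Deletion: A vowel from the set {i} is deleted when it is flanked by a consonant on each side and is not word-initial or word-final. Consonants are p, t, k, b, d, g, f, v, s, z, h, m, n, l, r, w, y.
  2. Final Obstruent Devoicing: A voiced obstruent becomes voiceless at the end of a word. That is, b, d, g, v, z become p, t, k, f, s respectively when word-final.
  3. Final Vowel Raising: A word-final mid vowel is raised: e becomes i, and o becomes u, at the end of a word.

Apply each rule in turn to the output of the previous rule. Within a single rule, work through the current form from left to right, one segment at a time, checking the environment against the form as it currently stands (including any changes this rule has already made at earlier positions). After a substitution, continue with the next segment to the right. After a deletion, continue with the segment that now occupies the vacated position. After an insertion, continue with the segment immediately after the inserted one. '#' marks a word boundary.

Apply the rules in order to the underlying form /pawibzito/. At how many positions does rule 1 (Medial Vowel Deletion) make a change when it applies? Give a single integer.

1 Medial Vowel Deletion: [pawibzito] → [pawbzto]
2 Final Obstruent Devoicing: no change — [pawbzto]
3 Final Vowel Raising: [pawbzto] → [pawbztu]
Rule 1 changed 2 position(s).

2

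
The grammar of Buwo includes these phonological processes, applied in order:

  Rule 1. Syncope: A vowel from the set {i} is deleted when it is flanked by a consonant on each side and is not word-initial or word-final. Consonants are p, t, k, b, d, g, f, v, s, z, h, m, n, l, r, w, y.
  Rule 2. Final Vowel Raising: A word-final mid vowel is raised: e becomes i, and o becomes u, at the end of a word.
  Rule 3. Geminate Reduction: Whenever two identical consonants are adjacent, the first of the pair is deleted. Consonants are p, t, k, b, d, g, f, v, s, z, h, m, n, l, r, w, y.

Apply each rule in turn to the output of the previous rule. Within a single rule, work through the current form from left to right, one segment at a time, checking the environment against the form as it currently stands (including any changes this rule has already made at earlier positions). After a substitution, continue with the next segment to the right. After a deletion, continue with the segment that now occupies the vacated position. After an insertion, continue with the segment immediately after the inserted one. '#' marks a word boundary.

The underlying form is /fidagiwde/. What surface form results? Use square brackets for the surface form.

[fdagwdi]

Rule 1 Syncope: [fidagiwde] → [fdagwde]
Rule 2 Final Vowel Raising: [fdagwde] → [fdagwdi]
Rule 3 Geminate Reduction: no change — [fdagwdi]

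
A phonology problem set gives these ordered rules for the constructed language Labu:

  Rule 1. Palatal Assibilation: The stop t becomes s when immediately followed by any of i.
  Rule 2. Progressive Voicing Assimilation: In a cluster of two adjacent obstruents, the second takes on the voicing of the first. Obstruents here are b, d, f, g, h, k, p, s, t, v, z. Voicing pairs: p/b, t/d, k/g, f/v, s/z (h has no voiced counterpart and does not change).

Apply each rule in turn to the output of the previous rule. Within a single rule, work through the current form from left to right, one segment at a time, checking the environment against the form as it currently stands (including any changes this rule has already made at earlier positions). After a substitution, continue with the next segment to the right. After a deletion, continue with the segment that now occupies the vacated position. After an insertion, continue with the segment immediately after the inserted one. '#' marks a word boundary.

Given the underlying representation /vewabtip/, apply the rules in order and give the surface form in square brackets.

[vewabzip]

Rule 1 Palatal Assibilation: [vewabtip] → [vewabsip]
Rule 2 Progressive Voicing Assimilation: [vewabsip] → [vewabzip]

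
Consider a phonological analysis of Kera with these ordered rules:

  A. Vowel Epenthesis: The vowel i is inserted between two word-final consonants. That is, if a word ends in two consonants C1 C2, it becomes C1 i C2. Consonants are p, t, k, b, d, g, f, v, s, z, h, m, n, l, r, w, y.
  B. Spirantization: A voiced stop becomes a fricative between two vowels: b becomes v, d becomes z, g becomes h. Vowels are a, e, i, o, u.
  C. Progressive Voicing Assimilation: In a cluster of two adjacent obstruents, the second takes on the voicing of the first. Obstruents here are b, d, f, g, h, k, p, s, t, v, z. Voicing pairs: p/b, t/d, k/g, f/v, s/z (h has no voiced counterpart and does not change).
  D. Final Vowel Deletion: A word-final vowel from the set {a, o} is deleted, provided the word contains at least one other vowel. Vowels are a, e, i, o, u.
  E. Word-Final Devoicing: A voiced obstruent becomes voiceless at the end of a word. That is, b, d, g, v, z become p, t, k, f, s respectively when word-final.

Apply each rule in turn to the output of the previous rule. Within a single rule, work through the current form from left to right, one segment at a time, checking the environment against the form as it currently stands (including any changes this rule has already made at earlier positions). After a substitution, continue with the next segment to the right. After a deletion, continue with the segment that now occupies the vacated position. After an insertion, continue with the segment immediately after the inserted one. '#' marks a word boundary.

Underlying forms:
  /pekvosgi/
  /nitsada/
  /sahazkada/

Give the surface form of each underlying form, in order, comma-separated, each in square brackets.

/pekvosgi/:
  A Vowel Epenthesis: no change — [pekvosgi]
  B Spirantization: no change — [pekvosgi]
  C Progressive Voicing Assimilation: [pekvosgi] → [pekfoski]
  D Final Vowel Deletion: no change — [pekfoski]
  E Word-Final Devoicing: no change — [pekfoski]
/nitsada/:
  A Vowel Epenthesis: no change — [nitsada]
  B Spirantization: [nitsada] → [nitsaza]
  C Progressive Voicing Assimilation: no change — [nitsaza]
  D Final Vowel Deletion: [nitsaza] → [nitsaz]
  E Word-Final Devoicing: [nitsaz] → [nitsas]
/sahazkada/:
  A Vowel Epenthesis: no change — [sahazkada]
  B Spirantization: [sahazkada] → [sahazkaza]
  C Progressive Voicing Assimilation: [sahazkaza] → [sahazgaza]
  D Final Vowel Deletion: [sahazgaza] → [sahazgaz]
  E Word-Final Devoicing: [sahazgaz] → [sahazgas]

[pekfoski], [nitsas], [sahazgas]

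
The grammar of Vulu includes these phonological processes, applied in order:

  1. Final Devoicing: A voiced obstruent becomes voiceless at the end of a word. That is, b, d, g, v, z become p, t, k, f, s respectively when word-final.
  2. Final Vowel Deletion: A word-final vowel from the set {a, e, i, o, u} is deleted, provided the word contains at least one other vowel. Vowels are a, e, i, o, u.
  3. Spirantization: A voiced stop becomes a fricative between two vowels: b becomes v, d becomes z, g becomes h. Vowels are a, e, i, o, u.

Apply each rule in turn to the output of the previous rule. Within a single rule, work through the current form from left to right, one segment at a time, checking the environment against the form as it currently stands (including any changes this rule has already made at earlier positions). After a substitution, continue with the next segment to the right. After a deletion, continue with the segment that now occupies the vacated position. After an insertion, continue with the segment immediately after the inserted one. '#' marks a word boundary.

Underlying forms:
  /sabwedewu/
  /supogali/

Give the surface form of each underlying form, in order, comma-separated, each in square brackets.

/sabwedewu/:
  1 Final Devoicing: no change — [sabwedewu]
  2 Final Vowel Deletion: [sabwedewu] → [sabwedew]
  3 Spirantization: [sabwedew] → [sabwezew]
/supogali/:
  1 Final Devoicing: no change — [supogali]
  2 Final Vowel Deletion: [supogali] → [supogal]
  3 Spirantization: [supogal] → [supohal]

[sabwezew], [supohal]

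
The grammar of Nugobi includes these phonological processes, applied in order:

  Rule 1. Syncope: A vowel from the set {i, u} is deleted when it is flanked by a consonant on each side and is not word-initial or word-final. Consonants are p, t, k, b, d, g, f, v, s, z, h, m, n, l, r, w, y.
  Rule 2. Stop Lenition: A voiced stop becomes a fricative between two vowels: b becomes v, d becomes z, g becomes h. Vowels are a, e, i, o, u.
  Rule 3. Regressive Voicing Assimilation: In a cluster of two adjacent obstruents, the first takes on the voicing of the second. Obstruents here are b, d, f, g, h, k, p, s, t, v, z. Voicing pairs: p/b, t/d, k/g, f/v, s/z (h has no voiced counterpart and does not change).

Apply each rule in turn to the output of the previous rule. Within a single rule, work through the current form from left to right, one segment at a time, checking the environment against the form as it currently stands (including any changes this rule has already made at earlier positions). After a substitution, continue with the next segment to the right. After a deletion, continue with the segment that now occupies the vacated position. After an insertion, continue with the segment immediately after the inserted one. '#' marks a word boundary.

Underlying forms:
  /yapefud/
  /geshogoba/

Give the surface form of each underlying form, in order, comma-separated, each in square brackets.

[yapevd], [geshohova]

/yapefud/:
  Rule 1 Syncope: [yapefud] → [yapefd]
  Rule 2 Stop Lenition: no change — [yapefd]
  Rule 3 Regressive Voicing Assimilation: [yapefd] → [yapevd]
/geshogoba/:
  Rule 1 Syncope: no change — [geshogoba]
  Rule 2 Stop Lenition: [geshogoba] → [geshohova]
  Rule 3 Regressive Voicing Assimilation: no change — [geshohova]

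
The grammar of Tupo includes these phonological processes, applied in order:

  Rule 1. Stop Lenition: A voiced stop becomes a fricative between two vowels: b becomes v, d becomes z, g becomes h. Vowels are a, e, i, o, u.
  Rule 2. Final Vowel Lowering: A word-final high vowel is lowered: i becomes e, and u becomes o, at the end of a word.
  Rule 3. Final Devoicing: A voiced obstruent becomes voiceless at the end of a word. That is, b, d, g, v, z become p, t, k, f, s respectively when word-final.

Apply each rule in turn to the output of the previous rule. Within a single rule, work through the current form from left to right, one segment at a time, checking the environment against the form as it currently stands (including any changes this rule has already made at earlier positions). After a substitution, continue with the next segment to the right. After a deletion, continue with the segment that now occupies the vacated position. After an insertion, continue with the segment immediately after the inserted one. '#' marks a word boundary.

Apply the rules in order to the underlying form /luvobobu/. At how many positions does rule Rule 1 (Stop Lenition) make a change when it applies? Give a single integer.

2

Rule 1 Stop Lenition: [luvobobu] → [luvovovu]
Rule 2 Final Vowel Lowering: [luvovovu] → [luvovovo]
Rule 3 Final Devoicing: no change — [luvovovo]
Rule Rule 1 changed 2 position(s).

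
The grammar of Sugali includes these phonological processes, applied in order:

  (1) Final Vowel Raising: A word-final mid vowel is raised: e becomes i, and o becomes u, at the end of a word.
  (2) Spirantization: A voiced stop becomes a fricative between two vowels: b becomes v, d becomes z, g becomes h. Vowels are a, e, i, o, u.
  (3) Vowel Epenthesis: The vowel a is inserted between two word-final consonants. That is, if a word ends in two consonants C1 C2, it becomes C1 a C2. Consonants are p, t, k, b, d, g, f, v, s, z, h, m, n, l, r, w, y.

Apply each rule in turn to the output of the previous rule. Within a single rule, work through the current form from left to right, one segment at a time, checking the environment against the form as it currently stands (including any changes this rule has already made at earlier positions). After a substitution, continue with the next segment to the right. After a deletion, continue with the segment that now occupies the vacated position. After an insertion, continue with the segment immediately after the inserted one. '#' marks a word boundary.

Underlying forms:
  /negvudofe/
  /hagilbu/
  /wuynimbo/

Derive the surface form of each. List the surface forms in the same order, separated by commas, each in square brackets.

/negvudofe/:
  (1) Final Vowel Raising: [negvudofe] → [negvudofi]
  (2) Spirantization: [negvudofi] → [negvuzofi]
  (3) Vowel Epenthesis: no change — [negvuzofi]
/hagilbu/:
  (1) Final Vowel Raising: no change — [hagilbu]
  (2) Spirantization: [hagilbu] → [hahilbu]
  (3) Vowel Epenthesis: no change — [hahilbu]
/wuynimbo/:
  (1) Final Vowel Raising: [wuynimbo] → [wuynimbu]
  (2) Spirantization: no change — [wuynimbu]
  (3) Vowel Epenthesis: no change — [wuynimbu]

[negvuzofi], [hahilbu], [wuynimbu]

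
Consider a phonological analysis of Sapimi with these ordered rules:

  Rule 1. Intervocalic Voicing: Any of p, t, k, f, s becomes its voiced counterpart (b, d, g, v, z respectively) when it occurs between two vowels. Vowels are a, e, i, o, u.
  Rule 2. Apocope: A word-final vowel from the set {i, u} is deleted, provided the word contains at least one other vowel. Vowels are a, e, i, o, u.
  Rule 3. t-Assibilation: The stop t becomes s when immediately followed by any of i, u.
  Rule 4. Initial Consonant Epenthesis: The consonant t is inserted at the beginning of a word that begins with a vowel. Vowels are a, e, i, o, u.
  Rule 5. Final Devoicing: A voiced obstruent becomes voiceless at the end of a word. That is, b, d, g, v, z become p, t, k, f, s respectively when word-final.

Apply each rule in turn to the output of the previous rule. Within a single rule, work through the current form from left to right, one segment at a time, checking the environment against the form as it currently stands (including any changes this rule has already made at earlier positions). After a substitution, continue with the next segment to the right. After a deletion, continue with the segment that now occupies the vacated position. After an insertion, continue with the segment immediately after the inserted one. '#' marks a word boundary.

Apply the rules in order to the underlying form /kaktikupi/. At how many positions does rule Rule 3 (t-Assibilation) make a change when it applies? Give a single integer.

Rule 1 Intervocalic Voicing: [kaktikupi] → [kaktigubi]
Rule 2 Apocope: [kaktigubi] → [kaktigub]
Rule 3 t-Assibilation: [kaktigub] → [kaksigub]
Rule 4 Initial Consonant Epenthesis: no change — [kaksigub]
Rule 5 Final Devoicing: [kaksigub] → [kaksigup]
Rule Rule 3 changed 1 position(s).

1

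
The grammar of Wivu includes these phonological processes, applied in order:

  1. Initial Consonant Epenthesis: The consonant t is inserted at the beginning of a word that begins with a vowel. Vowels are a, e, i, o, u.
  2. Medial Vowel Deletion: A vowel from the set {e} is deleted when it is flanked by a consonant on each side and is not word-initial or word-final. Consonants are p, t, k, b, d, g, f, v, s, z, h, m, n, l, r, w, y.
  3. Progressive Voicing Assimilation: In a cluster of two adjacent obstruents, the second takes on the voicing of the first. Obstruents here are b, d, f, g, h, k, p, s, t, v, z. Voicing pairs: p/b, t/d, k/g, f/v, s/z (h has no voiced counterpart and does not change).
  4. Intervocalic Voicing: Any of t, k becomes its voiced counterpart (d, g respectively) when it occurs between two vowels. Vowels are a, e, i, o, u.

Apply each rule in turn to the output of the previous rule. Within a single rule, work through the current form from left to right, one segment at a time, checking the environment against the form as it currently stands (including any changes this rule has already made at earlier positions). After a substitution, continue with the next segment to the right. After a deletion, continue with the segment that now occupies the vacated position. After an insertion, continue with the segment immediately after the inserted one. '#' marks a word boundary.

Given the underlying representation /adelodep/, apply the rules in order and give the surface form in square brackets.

[tadlodb]

1 Initial Consonant Epenthesis: [adelodep] → [tadelodep]
2 Medial Vowel Deletion: [tadelodep] → [tadlodp]
3 Progressive Voicing Assimilation: [tadlodp] → [tadlodb]
4 Intervocalic Voicing: no change — [tadlodb]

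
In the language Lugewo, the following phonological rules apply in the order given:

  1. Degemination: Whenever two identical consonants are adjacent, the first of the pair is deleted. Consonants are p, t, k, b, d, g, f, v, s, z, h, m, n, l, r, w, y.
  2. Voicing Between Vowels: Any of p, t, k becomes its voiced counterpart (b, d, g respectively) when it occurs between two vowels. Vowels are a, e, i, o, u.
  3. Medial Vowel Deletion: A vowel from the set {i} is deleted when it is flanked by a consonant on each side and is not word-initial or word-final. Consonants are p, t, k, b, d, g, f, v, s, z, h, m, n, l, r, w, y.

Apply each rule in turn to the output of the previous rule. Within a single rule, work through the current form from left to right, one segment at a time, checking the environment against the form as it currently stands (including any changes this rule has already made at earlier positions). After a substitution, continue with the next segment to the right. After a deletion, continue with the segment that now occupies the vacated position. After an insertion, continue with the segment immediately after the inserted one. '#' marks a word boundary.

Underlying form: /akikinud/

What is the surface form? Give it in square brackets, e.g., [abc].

1 Degemination: no change — [akikinud]
2 Voicing Between Vowels: [akikinud] → [agiginud]
3 Medial Vowel Deletion: [agiginud] → [aggnud]

[aggnud]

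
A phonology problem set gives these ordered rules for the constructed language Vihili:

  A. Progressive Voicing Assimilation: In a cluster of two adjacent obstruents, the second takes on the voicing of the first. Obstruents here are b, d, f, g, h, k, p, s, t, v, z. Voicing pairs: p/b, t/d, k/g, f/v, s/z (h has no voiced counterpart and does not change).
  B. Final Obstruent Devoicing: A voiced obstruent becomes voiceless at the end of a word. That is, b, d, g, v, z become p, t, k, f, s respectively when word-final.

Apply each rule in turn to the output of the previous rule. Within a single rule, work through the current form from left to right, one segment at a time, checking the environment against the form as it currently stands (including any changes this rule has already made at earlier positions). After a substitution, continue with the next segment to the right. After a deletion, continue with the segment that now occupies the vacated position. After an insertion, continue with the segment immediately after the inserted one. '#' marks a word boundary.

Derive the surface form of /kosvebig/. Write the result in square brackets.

A Progressive Voicing Assimilation: [kosvebig] → [kosfebig]
B Final Obstruent Devoicing: [kosfebig] → [kosfebik]

[kosfebik]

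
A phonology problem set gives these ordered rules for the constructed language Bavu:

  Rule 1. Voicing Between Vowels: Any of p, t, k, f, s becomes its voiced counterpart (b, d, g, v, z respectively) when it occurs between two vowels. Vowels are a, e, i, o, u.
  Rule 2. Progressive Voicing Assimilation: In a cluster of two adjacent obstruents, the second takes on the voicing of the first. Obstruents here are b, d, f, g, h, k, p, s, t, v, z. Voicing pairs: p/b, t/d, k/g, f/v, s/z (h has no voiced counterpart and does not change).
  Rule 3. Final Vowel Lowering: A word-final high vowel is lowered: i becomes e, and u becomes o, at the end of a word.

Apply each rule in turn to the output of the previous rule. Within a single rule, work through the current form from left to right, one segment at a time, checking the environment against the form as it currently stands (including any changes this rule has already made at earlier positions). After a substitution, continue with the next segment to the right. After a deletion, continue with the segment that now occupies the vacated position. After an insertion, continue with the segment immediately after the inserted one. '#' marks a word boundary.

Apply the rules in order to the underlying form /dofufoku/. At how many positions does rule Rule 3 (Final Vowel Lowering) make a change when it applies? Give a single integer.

Rule 1 Voicing Between Vowels: [dofufoku] → [dovuvogu]
Rule 2 Progressive Voicing Assimilation: no change — [dovuvogu]
Rule 3 Final Vowel Lowering: [dovuvogu] → [dovuvogo]
Rule Rule 3 changed 1 position(s).

1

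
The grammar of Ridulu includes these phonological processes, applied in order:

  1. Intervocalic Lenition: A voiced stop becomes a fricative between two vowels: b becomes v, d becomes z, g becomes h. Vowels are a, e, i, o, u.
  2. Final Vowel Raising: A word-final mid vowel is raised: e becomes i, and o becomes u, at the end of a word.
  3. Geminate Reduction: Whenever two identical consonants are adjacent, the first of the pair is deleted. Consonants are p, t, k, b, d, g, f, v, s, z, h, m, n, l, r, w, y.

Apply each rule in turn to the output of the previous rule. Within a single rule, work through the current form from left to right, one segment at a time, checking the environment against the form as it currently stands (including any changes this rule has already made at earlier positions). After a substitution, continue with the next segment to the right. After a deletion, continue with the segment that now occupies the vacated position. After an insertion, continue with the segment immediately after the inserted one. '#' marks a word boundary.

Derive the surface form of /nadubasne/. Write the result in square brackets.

[nazuvasni]

1 Intervocalic Lenition: [nadubasne] → [nazuvasne]
2 Final Vowel Raising: [nazuvasne] → [nazuvasni]
3 Geminate Reduction: no change — [nazuvasni]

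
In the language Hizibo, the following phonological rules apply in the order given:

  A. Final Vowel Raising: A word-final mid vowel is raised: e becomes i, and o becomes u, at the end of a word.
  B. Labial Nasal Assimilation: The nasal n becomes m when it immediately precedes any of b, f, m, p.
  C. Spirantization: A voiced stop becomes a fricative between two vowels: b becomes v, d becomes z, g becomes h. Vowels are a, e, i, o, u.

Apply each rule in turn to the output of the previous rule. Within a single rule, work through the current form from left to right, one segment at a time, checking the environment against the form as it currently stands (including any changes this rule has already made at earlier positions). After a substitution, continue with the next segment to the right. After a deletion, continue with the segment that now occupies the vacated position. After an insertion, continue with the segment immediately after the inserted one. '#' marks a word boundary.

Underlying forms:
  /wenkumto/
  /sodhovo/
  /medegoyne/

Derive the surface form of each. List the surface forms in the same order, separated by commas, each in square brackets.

[wenkumtu], [sodhovu], [mezehoyni]

/wenkumto/:
  A Final Vowel Raising: [wenkumto] → [wenkumtu]
  B Labial Nasal Assimilation: no change — [wenkumtu]
  C Spirantization: no change — [wenkumtu]
/sodhovo/:
  A Final Vowel Raising: [sodhovo] → [sodhovu]
  B Labial Nasal Assimilation: no change — [sodhovu]
  C Spirantization: no change — [sodhovu]
/medegoyne/:
  A Final Vowel Raising: [medegoyne] → [medegoyni]
  B Labial Nasal Assimilation: no change — [medegoyni]
  C Spirantization: [medegoyni] → [mezehoyni]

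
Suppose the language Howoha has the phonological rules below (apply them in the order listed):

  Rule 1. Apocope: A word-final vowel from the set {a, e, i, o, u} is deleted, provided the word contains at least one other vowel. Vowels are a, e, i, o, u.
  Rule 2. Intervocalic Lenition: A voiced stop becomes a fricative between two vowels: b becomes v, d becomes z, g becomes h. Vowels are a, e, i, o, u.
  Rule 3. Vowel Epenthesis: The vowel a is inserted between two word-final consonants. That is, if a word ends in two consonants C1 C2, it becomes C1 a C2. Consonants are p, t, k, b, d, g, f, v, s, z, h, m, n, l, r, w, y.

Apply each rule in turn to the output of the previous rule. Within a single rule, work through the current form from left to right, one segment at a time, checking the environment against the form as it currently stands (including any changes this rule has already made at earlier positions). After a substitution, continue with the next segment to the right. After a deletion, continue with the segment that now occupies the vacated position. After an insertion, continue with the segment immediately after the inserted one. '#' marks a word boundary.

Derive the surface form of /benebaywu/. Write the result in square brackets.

Rule 1 Apocope: [benebaywu] → [benebayw]
Rule 2 Intervocalic Lenition: [benebayw] → [benevayw]
Rule 3 Vowel Epenthesis: [benevayw] → [benevayaw]

[benevayaw]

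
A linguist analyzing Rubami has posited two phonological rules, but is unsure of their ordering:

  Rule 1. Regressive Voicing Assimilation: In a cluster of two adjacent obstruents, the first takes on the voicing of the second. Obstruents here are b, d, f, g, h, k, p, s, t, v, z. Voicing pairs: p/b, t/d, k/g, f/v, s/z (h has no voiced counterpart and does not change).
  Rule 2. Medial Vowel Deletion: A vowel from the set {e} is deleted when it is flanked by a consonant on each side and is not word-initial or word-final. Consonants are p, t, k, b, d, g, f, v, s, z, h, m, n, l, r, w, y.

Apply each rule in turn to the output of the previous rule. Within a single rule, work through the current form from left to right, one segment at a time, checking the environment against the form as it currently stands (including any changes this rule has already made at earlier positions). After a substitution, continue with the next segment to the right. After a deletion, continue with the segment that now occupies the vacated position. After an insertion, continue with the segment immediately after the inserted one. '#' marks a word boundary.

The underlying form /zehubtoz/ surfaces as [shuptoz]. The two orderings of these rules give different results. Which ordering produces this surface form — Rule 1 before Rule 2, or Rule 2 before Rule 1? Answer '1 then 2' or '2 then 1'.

Order 1 then 2:
  1 Regressive Voicing Assimilation: [zehubtoz] → [zehuptoz]
  2 Medial Vowel Deletion: [zehuptoz] → [zhuptoz]
  result: [zhuptoz]
Order 2 then 1:
  2 Medial Vowel Deletion: [zehubtoz] → [zhubtoz]
  1 Regressive Voicing Assimilation: [zhubtoz] → [shuptoz]
  result: [shuptoz]

2 then 1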